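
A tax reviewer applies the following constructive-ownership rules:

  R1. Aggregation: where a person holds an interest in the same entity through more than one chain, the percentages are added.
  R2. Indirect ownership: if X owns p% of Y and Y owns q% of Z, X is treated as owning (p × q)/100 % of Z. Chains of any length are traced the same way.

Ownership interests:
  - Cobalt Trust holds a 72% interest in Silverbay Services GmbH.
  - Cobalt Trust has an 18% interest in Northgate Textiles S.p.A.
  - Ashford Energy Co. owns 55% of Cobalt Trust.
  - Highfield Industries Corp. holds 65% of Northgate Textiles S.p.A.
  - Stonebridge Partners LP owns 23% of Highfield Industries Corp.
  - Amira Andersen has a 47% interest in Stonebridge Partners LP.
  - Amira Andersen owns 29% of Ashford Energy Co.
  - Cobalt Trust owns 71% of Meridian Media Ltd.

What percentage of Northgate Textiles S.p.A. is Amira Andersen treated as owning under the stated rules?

9.8975%

Chain via Ashford Energy Co. → Cobalt Trust (R2): 29% × 55% × 18% = 2.871% of Northgate Textiles S.p.A.
Chain via Stonebridge Partners LP → Highfield Industries Corp. (R2): 47% × 23% × 65% = 7.0265% of Northgate Textiles S.p.A.
Aggregating (R1): 2.871% + 7.0265% = 9.8975%.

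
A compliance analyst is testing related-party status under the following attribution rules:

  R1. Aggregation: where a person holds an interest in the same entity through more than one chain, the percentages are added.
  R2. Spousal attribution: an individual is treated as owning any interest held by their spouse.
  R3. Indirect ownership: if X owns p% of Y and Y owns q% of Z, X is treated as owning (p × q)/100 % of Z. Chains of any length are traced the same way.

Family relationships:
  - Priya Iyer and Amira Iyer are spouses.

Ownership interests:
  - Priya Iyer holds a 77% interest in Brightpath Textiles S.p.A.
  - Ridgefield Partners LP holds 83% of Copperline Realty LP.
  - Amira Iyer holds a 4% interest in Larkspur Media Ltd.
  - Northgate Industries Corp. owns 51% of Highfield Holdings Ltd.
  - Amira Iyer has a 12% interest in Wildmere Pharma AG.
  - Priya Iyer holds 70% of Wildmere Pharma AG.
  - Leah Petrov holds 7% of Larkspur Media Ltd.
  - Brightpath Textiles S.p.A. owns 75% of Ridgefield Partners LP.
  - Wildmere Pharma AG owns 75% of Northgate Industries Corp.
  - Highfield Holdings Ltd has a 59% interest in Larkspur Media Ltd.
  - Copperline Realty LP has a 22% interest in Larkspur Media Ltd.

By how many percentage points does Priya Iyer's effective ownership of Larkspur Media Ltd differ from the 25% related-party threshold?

By spousal attribution (R2), Priya Iyer is treated as also owning Amira Iyer's interest in Wildmere Pharma AG, giving 70% + 12% = 82%.
By spousal attribution (R2), Priya Iyer is treated as owning Amira Iyer's 4% interest in Larkspur Media Ltd.
Chain via Wildmere Pharma AG → Northgate Industries Corp. → Highfield Holdings Ltd (R3): 82% × 75% × 51% × 59% = 18.50535% of Larkspur Media Ltd.
Chain via Brightpath Textiles S.p.A. → Ridgefield Partners LP → Copperline Realty LP (R3): 77% × 75% × 83% × 22% = 10.54515% of Larkspur Media Ltd.
Direct interest in Larkspur Media Ltd: 4%.
Aggregating (R1): 18.50535% + 10.54515% + 4% = 33.0505%.
33.0505% exceeds the 25% threshold by 8.0505 percentage points.

8.0505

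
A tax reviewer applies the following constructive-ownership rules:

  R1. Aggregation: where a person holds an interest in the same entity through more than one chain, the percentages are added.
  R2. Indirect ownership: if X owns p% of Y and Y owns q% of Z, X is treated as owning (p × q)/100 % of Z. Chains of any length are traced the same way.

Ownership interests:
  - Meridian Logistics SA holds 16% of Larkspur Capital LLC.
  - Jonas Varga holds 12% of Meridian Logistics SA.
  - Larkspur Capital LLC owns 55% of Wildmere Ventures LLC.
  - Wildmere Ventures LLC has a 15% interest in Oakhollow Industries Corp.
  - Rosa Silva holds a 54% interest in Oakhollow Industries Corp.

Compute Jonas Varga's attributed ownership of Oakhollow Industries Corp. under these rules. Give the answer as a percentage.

0.1584%

Chain via Meridian Logistics SA → Larkspur Capital LLC → Wildmere Ventures LLC (R2): 12% × 16% × 55% × 15% = 0.1584% of Oakhollow Industries Corp.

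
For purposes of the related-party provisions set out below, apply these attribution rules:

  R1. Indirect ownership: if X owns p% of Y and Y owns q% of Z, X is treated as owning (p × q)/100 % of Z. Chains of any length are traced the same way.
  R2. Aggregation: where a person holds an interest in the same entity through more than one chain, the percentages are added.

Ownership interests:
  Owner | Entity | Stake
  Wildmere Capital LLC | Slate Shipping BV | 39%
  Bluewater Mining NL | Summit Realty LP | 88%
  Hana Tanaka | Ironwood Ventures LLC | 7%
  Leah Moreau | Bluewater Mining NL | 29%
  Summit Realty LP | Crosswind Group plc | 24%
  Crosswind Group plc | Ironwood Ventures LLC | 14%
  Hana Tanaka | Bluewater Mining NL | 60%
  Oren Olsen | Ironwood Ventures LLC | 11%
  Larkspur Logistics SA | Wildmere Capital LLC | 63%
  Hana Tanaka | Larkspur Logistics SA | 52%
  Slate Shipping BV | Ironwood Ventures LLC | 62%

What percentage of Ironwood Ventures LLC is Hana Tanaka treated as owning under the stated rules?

16.695448%

Chain via Larkspur Logistics SA → Wildmere Capital LLC → Slate Shipping BV (R1): 52% × 63% × 39% × 62% = 7.921368% of Ironwood Ventures LLC.
Chain via Bluewater Mining NL → Summit Realty LP → Crosswind Group plc (R1): 60% × 88% × 24% × 14% = 1.77408% of Ironwood Ventures LLC.
Direct interest in Ironwood Ventures LLC: 7%.
Aggregating (R2): 7.921368% + 1.77408% + 7% = 16.695448%.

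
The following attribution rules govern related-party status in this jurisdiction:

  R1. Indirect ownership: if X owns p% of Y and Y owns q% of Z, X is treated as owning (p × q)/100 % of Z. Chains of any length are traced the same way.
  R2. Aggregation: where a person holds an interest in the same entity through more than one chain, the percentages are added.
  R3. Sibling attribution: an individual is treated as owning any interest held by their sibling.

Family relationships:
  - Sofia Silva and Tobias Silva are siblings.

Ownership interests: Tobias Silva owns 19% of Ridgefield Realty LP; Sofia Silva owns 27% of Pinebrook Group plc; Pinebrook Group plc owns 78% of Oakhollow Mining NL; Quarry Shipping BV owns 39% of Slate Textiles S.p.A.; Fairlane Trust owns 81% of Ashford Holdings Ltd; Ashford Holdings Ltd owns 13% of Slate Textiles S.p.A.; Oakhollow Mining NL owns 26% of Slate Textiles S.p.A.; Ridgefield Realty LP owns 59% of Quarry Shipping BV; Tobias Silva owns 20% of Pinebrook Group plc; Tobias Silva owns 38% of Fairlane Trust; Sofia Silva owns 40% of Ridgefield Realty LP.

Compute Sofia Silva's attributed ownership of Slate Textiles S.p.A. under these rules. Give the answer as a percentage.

By sibling attribution (R3), Sofia Silva is treated as also owning Tobias Silva's interest in Ridgefield Realty LP, giving 40% + 19% = 59%.
By sibling attribution (R3), Sofia Silva is treated as also owning Tobias Silva's interest in Pinebrook Group plc, giving 27% + 20% = 47%.
By sibling attribution (R3), Sofia Silva is treated as owning Tobias Silva's 38% interest in Fairlane Trust.
Chain via Ridgefield Realty LP → Quarry Shipping BV (R1): 59% × 59% × 39% = 13.5759% of Slate Textiles S.p.A.
Chain via Pinebrook Group plc → Oakhollow Mining NL (R1): 47% × 78% × 26% = 9.5316% of Slate Textiles S.p.A.
Chain via Fairlane Trust → Ashford Holdings Ltd (R1): 38% × 81% × 13% = 4.0014% of Slate Textiles S.p.A.
Aggregating (R2): 13.5759% + 9.5316% + 4.0014% = 27.1089%.

27.1089%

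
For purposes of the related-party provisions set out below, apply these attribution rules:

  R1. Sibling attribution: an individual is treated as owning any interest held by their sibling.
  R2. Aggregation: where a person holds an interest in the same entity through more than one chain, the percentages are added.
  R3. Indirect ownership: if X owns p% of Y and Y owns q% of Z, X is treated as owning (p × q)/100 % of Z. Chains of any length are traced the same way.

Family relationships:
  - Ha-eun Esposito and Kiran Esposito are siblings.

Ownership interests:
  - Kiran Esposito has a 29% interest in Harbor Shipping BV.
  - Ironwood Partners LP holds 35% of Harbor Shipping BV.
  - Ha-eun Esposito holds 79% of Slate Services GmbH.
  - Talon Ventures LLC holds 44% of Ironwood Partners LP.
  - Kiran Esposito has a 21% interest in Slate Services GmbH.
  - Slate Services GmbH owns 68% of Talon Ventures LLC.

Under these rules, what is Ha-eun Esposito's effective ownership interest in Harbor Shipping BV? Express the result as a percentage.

By sibling attribution (R1), Ha-eun Esposito is treated as also owning Kiran Esposito's interest in Slate Services GmbH, giving 79% + 21% = 100%.
By sibling attribution (R1), Ha-eun Esposito is treated as owning Kiran Esposito's 29% interest in Harbor Shipping BV.
Chain via Slate Services GmbH → Talon Ventures LLC → Ironwood Partners LP (R3): 100% × 68% × 44% × 35% = 10.472% of Harbor Shipping BV.
Direct interest in Harbor Shipping BV: 29%.
Aggregating (R2): 10.472% + 29% = 39.472%.

39.472%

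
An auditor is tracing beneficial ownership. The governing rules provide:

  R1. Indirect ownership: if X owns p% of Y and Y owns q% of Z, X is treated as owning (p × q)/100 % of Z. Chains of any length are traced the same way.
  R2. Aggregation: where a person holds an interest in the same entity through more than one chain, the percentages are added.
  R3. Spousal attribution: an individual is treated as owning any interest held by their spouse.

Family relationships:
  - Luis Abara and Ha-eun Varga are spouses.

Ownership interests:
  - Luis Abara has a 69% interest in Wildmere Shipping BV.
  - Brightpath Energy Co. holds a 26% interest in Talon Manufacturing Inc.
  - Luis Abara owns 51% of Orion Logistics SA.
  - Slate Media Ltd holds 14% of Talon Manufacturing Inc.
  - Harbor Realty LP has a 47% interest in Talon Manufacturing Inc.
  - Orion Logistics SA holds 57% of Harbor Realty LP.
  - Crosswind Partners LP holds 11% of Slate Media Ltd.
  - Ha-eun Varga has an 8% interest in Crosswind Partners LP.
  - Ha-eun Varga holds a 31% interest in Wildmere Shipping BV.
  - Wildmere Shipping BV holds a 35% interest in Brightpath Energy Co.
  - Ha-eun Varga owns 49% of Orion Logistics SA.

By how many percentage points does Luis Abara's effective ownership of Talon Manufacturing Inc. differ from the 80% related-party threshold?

43.9868

By spousal attribution (R3), Luis Abara is treated as also owning Ha-eun Varga's interest in Orion Logistics SA, giving 51% + 49% = 100%.
By spousal attribution (R3), Luis Abara is treated as also owning Ha-eun Varga's interest in Wildmere Shipping BV, giving 69% + 31% = 100%.
By spousal attribution (R3), Luis Abara is treated as owning Ha-eun Varga's 8% interest in Crosswind Partners LP.
Chain via Orion Logistics SA → Harbor Realty LP (R1): 100% × 57% × 47% = 26.79% of Talon Manufacturing Inc.
Chain via Wildmere Shipping BV → Brightpath Energy Co. (R1): 100% × 35% × 26% = 9.1% of Talon Manufacturing Inc.
Chain via Crosswind Partners LP → Slate Media Ltd (R1): 8% × 11% × 14% = 0.1232% of Talon Manufacturing Inc.
Aggregating (R2): 26.79% + 9.1% + 0.1232% = 36.0132%.
36.0132% falls short of the 80% threshold by 43.9868 percentage points.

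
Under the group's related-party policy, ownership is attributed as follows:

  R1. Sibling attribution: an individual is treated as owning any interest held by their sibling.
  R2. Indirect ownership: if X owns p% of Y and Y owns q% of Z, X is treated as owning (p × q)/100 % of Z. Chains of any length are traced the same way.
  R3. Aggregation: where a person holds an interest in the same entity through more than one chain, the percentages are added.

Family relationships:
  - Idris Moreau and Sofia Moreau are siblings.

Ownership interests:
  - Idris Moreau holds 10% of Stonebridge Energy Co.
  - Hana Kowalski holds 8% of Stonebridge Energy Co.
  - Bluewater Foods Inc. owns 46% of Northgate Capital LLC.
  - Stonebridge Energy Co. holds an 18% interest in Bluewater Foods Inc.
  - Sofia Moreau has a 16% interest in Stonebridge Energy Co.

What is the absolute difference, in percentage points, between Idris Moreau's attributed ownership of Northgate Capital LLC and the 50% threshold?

By sibling attribution (R1), Idris Moreau is treated as also owning Sofia Moreau's interest in Stonebridge Energy Co, giving 10% + 16% = 26%.
Chain via Stonebridge Energy Co. → Bluewater Foods Inc. (R2): 26% × 18% × 46% = 2.1528% of Northgate Capital LLC.
2.1528% falls short of the 50% threshold by 47.8472 percentage points.

47.8472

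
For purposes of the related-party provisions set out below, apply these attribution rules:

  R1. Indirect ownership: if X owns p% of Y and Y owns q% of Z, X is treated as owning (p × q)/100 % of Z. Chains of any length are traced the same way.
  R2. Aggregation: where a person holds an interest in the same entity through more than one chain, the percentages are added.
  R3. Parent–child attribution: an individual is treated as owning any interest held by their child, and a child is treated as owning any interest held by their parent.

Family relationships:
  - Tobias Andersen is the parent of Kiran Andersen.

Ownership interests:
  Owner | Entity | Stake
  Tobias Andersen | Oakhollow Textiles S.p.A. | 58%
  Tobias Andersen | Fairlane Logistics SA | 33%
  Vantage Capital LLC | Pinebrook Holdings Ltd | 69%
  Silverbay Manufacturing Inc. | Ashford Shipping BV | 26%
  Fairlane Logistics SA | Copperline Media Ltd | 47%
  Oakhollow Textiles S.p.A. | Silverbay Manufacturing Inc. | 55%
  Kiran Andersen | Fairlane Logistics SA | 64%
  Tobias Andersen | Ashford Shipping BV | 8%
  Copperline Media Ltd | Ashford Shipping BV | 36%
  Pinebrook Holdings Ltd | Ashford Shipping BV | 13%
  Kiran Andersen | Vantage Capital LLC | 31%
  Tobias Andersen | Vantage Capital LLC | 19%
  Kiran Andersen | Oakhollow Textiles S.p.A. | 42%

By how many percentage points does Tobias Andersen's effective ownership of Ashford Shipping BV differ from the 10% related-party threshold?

33.1974

By parent–child attribution (R3), Tobias Andersen is treated as also owning Kiran Andersen's interest in Oakhollow Textiles S.p.A, giving 58% + 42% = 100%.
By parent–child attribution (R3), Tobias Andersen is treated as also owning Kiran Andersen's interest in Fairlane Logistics SA, giving 33% + 64% = 97%.
By parent–child attribution (R3), Tobias Andersen is treated as also owning Kiran Andersen's interest in Vantage Capital LLC, giving 19% + 31% = 50%.
Chain via Oakhollow Textiles S.p.A. → Silverbay Manufacturing Inc. (R1): 100% × 55% × 26% = 14.3% of Ashford Shipping BV.
Chain via Fairlane Logistics SA → Copperline Media Ltd (R1): 97% × 47% × 36% = 16.4124% of Ashford Shipping BV.
Chain via Vantage Capital LLC → Pinebrook Holdings Ltd (R1): 50% × 69% × 13% = 4.485% of Ashford Shipping BV.
Direct interest in Ashford Shipping BV: 8%.
Aggregating (R2): 14.3% + 16.4124% + 4.485% + 8% = 43.1974%.
43.1974% exceeds the 10% threshold by 33.1974 percentage points.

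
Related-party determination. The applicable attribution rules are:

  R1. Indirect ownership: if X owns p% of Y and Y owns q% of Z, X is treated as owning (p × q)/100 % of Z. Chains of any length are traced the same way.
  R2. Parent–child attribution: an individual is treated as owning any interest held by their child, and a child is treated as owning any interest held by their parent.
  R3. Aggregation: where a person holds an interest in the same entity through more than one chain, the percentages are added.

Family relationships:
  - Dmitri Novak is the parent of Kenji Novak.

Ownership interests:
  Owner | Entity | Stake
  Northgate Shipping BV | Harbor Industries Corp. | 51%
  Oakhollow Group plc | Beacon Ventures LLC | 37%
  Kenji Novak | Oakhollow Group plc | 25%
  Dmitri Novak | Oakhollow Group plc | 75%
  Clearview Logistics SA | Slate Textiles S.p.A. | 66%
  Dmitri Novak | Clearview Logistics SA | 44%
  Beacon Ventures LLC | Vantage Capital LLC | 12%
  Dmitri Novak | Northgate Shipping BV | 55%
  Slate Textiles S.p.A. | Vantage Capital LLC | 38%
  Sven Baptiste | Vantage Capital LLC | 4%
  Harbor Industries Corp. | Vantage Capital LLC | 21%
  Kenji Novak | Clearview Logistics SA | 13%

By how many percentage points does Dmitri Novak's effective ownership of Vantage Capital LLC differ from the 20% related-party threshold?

4.6261

By parent–child attribution (R2), Dmitri Novak is treated as also owning Kenji Novak's interest in Clearview Logistics SA, giving 44% + 13% = 57%.
By parent–child attribution (R2), Dmitri Novak is treated as also owning Kenji Novak's interest in Oakhollow Group plc, giving 75% + 25% = 100%.
Chain via Clearview Logistics SA → Slate Textiles S.p.A. (R1): 57% × 66% × 38% = 14.2956% of Vantage Capital LLC.
Chain via Northgate Shipping BV → Harbor Industries Corp. (R1): 55% × 51% × 21% = 5.8905% of Vantage Capital LLC.
Chain via Oakhollow Group plc → Beacon Ventures LLC (R1): 100% × 37% × 12% = 4.44% of Vantage Capital LLC.
Aggregating (R3): 14.2956% + 5.8905% + 4.44% = 24.6261%.
24.6261% exceeds the 20% threshold by 4.6261 percentage points.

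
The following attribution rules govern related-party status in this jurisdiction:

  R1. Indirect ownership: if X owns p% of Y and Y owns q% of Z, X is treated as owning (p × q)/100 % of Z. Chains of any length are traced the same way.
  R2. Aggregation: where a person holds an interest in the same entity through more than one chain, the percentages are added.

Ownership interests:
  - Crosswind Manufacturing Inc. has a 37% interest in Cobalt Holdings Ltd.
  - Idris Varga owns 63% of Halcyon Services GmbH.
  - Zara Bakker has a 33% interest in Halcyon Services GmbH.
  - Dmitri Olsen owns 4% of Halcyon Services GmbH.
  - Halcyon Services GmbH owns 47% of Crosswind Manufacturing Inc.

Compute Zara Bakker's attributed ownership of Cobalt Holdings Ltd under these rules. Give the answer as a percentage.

Chain via Halcyon Services GmbH → Crosswind Manufacturing Inc. (R1): 33% × 47% × 37% = 5.7387% of Cobalt Holdings Ltd.

5.7387%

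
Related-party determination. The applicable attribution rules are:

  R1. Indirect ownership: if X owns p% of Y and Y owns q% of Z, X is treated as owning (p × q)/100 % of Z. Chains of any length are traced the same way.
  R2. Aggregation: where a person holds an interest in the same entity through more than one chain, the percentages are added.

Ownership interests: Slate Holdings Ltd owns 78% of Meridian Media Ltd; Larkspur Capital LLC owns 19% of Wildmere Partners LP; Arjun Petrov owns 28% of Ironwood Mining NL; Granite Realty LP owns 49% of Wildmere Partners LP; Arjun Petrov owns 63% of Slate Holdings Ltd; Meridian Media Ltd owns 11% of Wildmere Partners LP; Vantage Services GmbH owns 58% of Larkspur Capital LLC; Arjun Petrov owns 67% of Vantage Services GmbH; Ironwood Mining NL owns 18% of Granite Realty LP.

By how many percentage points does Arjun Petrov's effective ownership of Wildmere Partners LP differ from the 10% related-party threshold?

5.2584

Chain via Slate Holdings Ltd → Meridian Media Ltd (R1): 63% × 78% × 11% = 5.4054% of Wildmere Partners LP.
Chain via Vantage Services GmbH → Larkspur Capital LLC (R1): 67% × 58% × 19% = 7.3834% of Wildmere Partners LP.
Chain via Ironwood Mining NL → Granite Realty LP (R1): 28% × 18% × 49% = 2.4696% of Wildmere Partners LP.
Aggregating (R2): 5.4054% + 7.3834% + 2.4696% = 15.2584%.
15.2584% exceeds the 10% threshold by 5.2584 percentage points.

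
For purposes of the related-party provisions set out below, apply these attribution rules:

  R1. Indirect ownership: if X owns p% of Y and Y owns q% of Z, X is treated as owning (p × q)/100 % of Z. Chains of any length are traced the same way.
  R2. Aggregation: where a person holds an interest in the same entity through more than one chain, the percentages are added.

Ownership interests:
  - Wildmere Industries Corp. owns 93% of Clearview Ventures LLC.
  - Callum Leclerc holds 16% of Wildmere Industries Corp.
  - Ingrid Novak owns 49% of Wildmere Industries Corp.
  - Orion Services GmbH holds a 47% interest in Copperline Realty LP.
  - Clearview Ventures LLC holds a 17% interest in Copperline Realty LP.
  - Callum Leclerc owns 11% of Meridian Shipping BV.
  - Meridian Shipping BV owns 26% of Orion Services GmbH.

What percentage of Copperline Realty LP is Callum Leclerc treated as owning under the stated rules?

Chain via Meridian Shipping BV → Orion Services GmbH (R1): 11% × 26% × 47% = 1.3442% of Copperline Realty LP.
Chain via Wildmere Industries Corp. → Clearview Ventures LLC (R1): 16% × 93% × 17% = 2.5296% of Copperline Realty LP.
Aggregating (R2): 1.3442% + 2.5296% = 3.8738%.

3.8738%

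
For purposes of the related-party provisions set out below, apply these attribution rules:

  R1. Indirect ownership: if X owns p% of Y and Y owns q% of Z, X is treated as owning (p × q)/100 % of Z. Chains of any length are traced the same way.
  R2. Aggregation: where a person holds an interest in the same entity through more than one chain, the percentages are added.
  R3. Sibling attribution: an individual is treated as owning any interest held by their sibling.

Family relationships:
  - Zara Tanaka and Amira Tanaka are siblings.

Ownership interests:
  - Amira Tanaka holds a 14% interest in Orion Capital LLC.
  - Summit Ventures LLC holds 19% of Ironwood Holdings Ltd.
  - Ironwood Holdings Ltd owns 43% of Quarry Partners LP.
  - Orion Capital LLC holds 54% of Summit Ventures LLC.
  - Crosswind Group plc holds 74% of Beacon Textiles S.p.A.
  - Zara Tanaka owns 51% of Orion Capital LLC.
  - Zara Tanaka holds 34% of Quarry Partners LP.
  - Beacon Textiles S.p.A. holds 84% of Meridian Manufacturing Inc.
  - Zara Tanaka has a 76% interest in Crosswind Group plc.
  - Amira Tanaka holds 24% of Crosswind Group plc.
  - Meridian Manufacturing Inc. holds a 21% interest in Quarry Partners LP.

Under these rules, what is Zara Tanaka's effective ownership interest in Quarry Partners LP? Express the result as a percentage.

49.92127%

By sibling attribution (R3), Zara Tanaka is treated as also owning Amira Tanaka's interest in Crosswind Group plc, giving 76% + 24% = 100%.
By sibling attribution (R3), Zara Tanaka is treated as also owning Amira Tanaka's interest in Orion Capital LLC, giving 51% + 14% = 65%.
Chain via Crosswind Group plc → Beacon Textiles S.p.A. → Meridian Manufacturing Inc. (R1): 100% × 74% × 84% × 21% = 13.0536% of Quarry Partners LP.
Chain via Orion Capital LLC → Summit Ventures LLC → Ironwood Holdings Ltd (R1): 65% × 54% × 19% × 43% = 2.86767% of Quarry Partners LP.
Direct interest in Quarry Partners LP: 34%.
Aggregating (R2): 13.0536% + 2.86767% + 34% = 49.92127%.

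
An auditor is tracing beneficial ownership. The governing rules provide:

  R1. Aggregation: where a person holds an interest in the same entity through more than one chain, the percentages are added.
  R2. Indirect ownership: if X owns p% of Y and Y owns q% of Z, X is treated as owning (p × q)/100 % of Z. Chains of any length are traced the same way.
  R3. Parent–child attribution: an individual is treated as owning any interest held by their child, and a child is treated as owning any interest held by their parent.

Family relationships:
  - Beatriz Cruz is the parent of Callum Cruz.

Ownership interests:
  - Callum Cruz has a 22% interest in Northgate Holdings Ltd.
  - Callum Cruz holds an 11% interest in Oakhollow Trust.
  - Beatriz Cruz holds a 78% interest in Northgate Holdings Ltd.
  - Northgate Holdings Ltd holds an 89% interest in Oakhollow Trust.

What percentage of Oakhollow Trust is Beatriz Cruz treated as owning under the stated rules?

100%

By parent–child attribution (R3), Beatriz Cruz is treated as also owning Callum Cruz's interest in Northgate Holdings Ltd, giving 78% + 22% = 100%.
By parent–child attribution (R3), Beatriz Cruz is treated as owning Callum Cruz's 11% interest in Oakhollow Trust.
Chain via Northgate Holdings Ltd (R2): 100% × 89% = 89% of Oakhollow Trust.
Direct interest in Oakhollow Trust: 11%.
Aggregating (R1): 89% + 11% = 100%.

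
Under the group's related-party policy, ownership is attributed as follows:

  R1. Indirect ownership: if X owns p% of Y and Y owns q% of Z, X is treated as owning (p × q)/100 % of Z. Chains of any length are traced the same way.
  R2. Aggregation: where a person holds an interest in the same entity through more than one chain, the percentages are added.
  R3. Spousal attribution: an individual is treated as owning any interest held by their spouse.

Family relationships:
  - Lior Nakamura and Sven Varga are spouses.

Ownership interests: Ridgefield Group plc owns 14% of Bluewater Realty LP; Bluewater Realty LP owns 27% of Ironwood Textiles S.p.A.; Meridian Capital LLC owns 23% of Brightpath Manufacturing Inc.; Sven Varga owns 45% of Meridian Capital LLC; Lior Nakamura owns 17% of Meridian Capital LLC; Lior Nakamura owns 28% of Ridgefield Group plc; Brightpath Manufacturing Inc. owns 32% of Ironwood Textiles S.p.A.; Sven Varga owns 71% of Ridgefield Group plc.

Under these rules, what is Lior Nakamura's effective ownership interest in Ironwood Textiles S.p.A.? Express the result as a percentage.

8.3054%

By spousal attribution (R3), Lior Nakamura is treated as also owning Sven Varga's interest in Ridgefield Group plc, giving 28% + 71% = 99%.
By spousal attribution (R3), Lior Nakamura is treated as also owning Sven Varga's interest in Meridian Capital LLC, giving 17% + 45% = 62%.
Chain via Ridgefield Group plc → Bluewater Realty LP (R1): 99% × 14% × 27% = 3.7422% of Ironwood Textiles S.p.A.
Chain via Meridian Capital LLC → Brightpath Manufacturing Inc. (R1): 62% × 23% × 32% = 4.5632% of Ironwood Textiles S.p.A.
Aggregating (R2): 3.7422% + 4.5632% = 8.3054%.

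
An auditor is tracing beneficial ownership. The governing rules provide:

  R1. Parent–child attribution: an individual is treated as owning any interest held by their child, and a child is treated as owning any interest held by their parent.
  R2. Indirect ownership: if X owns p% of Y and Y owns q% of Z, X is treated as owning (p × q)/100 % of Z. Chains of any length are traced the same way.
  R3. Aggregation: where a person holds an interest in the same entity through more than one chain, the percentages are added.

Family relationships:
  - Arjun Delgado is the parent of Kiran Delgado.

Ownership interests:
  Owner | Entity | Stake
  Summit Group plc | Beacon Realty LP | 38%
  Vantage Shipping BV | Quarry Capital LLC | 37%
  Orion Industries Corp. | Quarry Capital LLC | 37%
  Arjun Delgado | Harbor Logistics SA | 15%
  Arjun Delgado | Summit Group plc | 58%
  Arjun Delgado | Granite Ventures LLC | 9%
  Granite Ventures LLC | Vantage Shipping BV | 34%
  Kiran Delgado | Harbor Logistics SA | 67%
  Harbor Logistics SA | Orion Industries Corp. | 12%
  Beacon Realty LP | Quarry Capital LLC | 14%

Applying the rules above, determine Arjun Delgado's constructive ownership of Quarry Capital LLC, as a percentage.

7.8586%

By parent–child attribution (R1), Arjun Delgado is treated as also owning Kiran Delgado's interest in Harbor Logistics SA, giving 15% + 67% = 82%.
Chain via Harbor Logistics SA → Orion Industries Corp. (R2): 82% × 12% × 37% = 3.6408% of Quarry Capital LLC.
Chain via Summit Group plc → Beacon Realty LP (R2): 58% × 38% × 14% = 3.0856% of Quarry Capital LLC.
Chain via Granite Ventures LLC → Vantage Shipping BV (R2): 9% × 34% × 37% = 1.1322% of Quarry Capital LLC.
Aggregating (R3): 3.6408% + 3.0856% + 1.1322% = 7.8586%.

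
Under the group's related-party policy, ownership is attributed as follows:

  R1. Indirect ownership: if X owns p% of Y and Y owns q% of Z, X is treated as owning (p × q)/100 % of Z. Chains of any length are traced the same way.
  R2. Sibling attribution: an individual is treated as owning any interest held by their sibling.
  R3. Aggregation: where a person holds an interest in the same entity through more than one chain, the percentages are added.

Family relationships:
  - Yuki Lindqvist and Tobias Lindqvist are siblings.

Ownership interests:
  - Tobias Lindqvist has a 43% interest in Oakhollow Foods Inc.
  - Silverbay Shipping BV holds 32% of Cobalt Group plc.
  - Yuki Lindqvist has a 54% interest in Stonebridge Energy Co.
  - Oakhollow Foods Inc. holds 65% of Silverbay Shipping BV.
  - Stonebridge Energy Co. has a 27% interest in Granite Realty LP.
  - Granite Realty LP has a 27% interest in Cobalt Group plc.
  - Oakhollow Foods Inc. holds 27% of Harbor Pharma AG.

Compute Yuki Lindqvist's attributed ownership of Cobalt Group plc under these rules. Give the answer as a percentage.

By sibling attribution (R2), Yuki Lindqvist is treated as owning Tobias Lindqvist's 43% interest in Oakhollow Foods Inc.
Chain via Stonebridge Energy Co. → Granite Realty LP (R1): 54% × 27% × 27% = 3.9366% of Cobalt Group plc.
Chain via Oakhollow Foods Inc. → Silverbay Shipping BV (R1): 43% × 65% × 32% = 8.944% of Cobalt Group plc.
Aggregating (R3): 3.9366% + 8.944% = 12.8806%.

12.8806%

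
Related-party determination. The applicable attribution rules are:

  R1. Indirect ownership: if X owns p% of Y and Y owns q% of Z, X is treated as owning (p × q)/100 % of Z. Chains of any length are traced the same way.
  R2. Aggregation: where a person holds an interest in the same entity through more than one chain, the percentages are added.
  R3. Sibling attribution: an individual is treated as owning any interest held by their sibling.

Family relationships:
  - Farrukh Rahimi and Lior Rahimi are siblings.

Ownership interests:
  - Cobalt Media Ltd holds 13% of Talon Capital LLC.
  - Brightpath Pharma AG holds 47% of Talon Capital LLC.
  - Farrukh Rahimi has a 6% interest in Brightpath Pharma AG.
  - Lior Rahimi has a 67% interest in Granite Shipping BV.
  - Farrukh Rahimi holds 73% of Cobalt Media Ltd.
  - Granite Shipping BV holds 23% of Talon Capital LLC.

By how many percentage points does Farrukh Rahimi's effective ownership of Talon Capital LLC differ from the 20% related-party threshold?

7.72

By sibling attribution (R3), Farrukh Rahimi is treated as owning Lior Rahimi's 67% interest in Granite Shipping BV.
Chain via Brightpath Pharma AG (R1): 6% × 47% = 2.82% of Talon Capital LLC.
Chain via Cobalt Media Ltd (R1): 73% × 13% = 9.49% of Talon Capital LLC.
Chain via Granite Shipping BV (R1): 67% × 23% = 15.41% of Talon Capital LLC.
Aggregating (R2): 2.82% + 9.49% + 15.41% = 27.72%.
27.72% exceeds the 20% threshold by 7.72 percentage points.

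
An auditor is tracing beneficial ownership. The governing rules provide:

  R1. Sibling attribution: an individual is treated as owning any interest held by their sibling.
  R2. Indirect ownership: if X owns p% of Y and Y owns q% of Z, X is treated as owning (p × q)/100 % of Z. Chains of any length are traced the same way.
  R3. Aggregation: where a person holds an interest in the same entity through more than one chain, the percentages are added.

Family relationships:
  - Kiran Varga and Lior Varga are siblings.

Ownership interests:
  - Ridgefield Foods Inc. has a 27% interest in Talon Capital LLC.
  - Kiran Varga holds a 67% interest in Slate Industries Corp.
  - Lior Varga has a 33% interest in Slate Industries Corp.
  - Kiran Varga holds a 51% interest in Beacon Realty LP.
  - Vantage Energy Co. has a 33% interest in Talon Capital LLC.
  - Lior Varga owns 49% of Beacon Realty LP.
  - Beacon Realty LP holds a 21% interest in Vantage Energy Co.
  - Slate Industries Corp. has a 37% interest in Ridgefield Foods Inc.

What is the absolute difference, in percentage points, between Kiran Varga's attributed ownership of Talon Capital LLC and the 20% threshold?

3.08

By sibling attribution (R1), Kiran Varga is treated as also owning Lior Varga's interest in Beacon Realty LP, giving 51% + 49% = 100%.
By sibling attribution (R1), Kiran Varga is treated as also owning Lior Varga's interest in Slate Industries Corp, giving 67% + 33% = 100%.
Chain via Beacon Realty LP → Vantage Energy Co. (R2): 100% × 21% × 33% = 6.93% of Talon Capital LLC.
Chain via Slate Industries Corp. → Ridgefield Foods Inc. (R2): 100% × 37% × 27% = 9.99% of Talon Capital LLC.
Aggregating (R3): 6.93% + 9.99% = 16.92%.
16.92% falls short of the 20% threshold by 3.08 percentage points.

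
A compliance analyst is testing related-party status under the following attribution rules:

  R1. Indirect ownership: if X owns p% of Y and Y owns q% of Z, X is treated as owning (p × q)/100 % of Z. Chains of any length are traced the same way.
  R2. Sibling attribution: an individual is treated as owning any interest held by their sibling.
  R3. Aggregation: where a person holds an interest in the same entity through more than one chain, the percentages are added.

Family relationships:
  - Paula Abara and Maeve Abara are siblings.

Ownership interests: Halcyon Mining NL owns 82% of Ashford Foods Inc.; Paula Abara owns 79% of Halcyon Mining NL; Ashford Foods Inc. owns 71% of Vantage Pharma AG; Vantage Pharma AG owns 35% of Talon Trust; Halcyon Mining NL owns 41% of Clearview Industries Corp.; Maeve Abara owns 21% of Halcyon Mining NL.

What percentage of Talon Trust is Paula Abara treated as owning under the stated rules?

By sibling attribution (R2), Paula Abara is treated as also owning Maeve Abara's interest in Halcyon Mining NL, giving 79% + 21% = 100%.
Chain via Halcyon Mining NL → Ashford Foods Inc. → Vantage Pharma AG (R1): 100% × 82% × 71% × 35% = 20.377% of Talon Trust.

20.377%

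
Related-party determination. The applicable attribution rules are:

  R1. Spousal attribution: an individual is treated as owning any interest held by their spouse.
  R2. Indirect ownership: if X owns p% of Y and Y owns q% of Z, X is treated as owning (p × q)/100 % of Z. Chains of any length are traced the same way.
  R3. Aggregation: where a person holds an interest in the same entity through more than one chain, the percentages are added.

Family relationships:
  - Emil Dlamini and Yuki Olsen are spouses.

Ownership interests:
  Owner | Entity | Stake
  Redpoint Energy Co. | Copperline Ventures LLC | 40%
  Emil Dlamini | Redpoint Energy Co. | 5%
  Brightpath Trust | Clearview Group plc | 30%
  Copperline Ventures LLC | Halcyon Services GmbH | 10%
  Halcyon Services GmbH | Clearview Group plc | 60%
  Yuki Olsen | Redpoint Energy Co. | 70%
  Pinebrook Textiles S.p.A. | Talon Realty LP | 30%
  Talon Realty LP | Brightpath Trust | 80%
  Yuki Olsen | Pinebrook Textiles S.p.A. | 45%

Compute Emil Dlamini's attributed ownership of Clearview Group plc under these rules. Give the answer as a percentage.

5.04%

By spousal attribution (R1), Emil Dlamini is treated as also owning Yuki Olsen's interest in Redpoint Energy Co, giving 5% + 70% = 75%.
By spousal attribution (R1), Emil Dlamini is treated as owning Yuki Olsen's 45% interest in Pinebrook Textiles S.p.A.
Chain via Redpoint Energy Co. → Copperline Ventures LLC → Halcyon Services GmbH (R2): 75% × 40% × 10% × 60% = 1.8% of Clearview Group plc.
Chain via Pinebrook Textiles S.p.A. → Talon Realty LP → Brightpath Trust (R2): 45% × 30% × 80% × 30% = 3.24% of Clearview Group plc.
Aggregating (R3): 1.8% + 3.24% = 5.04%.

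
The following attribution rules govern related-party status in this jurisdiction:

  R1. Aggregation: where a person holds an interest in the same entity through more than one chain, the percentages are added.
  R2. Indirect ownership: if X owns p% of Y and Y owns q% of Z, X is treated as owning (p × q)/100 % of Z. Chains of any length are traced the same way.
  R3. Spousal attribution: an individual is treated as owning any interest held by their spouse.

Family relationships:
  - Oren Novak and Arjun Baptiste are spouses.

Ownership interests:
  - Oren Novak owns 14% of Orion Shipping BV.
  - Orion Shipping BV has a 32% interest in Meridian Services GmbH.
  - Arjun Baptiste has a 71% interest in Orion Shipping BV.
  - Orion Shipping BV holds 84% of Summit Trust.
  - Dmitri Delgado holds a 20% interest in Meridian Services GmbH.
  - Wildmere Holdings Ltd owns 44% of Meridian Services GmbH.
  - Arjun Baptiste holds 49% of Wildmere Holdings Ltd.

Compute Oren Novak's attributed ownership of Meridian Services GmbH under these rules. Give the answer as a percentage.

48.76%

By spousal attribution (R3), Oren Novak is treated as also owning Arjun Baptiste's interest in Orion Shipping BV, giving 14% + 71% = 85%.
By spousal attribution (R3), Oren Novak is treated as owning Arjun Baptiste's 49% interest in Wildmere Holdings Ltd.
Chain via Orion Shipping BV (R2): 85% × 32% = 27.2% of Meridian Services GmbH.
Chain via Wildmere Holdings Ltd (R2): 49% × 44% = 21.56% of Meridian Services GmbH.
Aggregating (R1): 27.2% + 21.56% = 48.76%.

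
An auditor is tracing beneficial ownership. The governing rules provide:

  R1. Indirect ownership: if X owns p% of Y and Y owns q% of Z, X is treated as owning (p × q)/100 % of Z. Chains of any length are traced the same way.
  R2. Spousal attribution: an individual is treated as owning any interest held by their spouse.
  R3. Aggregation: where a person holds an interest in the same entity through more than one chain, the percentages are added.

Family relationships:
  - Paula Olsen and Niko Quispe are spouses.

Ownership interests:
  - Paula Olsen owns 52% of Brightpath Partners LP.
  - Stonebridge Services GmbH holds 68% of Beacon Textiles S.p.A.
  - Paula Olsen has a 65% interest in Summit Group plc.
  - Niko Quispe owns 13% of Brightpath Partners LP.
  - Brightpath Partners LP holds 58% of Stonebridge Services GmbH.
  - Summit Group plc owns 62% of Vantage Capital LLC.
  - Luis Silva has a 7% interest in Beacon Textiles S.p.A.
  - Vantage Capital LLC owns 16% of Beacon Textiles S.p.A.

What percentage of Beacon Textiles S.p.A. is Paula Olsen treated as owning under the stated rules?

By spousal attribution (R2), Paula Olsen is treated as also owning Niko Quispe's interest in Brightpath Partners LP, giving 52% + 13% = 65%.
Chain via Brightpath Partners LP → Stonebridge Services GmbH (R1): 65% × 58% × 68% = 25.636% of Beacon Textiles S.p.A.
Chain via Summit Group plc → Vantage Capital LLC (R1): 65% × 62% × 16% = 6.448% of Beacon Textiles S.p.A.
Aggregating (R3): 25.636% + 6.448% = 32.084%.

32.084%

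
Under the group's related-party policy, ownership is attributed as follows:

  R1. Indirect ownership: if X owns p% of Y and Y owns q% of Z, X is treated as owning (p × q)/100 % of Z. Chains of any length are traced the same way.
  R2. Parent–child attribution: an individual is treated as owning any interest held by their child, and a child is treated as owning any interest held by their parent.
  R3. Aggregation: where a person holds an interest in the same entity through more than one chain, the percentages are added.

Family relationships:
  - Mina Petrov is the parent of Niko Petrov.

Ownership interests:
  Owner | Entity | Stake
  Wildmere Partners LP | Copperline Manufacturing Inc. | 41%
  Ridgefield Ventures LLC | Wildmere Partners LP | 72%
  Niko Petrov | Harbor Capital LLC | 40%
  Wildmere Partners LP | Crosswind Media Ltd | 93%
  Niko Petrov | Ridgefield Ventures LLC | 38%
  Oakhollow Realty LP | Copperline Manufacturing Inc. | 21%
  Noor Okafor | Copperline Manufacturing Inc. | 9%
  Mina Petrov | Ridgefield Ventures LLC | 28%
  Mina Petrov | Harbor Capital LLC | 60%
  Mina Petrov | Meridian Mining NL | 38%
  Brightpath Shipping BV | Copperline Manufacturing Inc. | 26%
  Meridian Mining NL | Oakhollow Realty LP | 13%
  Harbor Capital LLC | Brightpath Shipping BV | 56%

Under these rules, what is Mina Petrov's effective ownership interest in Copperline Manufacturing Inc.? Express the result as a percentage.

35.0806%

By parent–child attribution (R2), Mina Petrov is treated as also owning Niko Petrov's interest in Harbor Capital LLC, giving 60% + 40% = 100%.
By parent–child attribution (R2), Mina Petrov is treated as also owning Niko Petrov's interest in Ridgefield Ventures LLC, giving 28% + 38% = 66%.
Chain via Harbor Capital LLC → Brightpath Shipping BV (R1): 100% × 56% × 26% = 14.56% of Copperline Manufacturing Inc.
Chain via Ridgefield Ventures LLC → Wildmere Partners LP (R1): 66% × 72% × 41% = 19.4832% of Copperline Manufacturing Inc.
Chain via Meridian Mining NL → Oakhollow Realty LP (R1): 38% × 13% × 21% = 1.0374% of Copperline Manufacturing Inc.
Aggregating (R3): 14.56% + 19.4832% + 1.0374% = 35.0806%.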